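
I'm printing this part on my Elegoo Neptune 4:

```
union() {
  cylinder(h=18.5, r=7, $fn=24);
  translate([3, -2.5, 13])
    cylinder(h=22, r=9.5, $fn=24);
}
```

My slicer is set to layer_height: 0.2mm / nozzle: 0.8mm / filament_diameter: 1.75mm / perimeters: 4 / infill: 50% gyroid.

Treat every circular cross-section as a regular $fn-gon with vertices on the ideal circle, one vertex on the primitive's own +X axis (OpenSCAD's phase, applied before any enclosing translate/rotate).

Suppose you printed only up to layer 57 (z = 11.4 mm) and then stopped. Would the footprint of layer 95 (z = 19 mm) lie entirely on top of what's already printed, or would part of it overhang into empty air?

Compare the two slices. At z = 11.4: the cylinder: section is a regular 24-gon, circumradius r=7 (area = (24/2)·7.000²·sin(360°/24) = 152.19 mm²); the cylinder at (3, -2.5) does not reach this height (z outside [13, 35]); Merging all regions: only the r=7 cylinder is present, so the union is just that shape — area = 152.19 mm². At z = 19: the cylinder is absent (z outside [0, 18.5]); the cylinder at (3, -2.5): section is a regular 24-gon, circumradius r=9.5 (area = (24/2)·9.500²·sin(360°/24) = 280.30 mm²); Combining (union): only the r=9.5 cylinder at (3, -2.5) is present, so the union is just that shape — area = 280.30 mm². Checking containment: at z = 19 the cross-section extends beyond the z = 11.4 cross-section by about 141.31 mm².

part overhangs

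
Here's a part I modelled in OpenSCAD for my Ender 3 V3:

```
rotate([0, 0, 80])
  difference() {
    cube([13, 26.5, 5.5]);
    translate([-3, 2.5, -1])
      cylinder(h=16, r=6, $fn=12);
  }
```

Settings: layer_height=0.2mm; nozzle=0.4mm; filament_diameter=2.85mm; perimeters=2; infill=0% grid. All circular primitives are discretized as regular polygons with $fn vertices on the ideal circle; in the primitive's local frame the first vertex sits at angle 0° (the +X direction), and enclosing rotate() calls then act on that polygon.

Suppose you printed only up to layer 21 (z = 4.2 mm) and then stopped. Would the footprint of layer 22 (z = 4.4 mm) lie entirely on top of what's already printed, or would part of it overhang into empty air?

Compare the two slices. At z = 4.2: the cube is present — its section is the full 13×26.5 rectangle (area 344.50 mm²); the cylinder at (-3, 2.5): section is a regular 12-gon, circumradius r=6 (area = (12/2)·6.000²·sin(360°/12) = 108.00 mm²); Subtracting the remaining from the first: starting from the 13×26.5 cube (344.50 mm²), the r=6 cylinder at (-3, 2.5) partially overlaps it — only the 16.87 mm² overlap (of its 108.00 mm²) is removed, clipping the outline — area = 327.63 mm²; (rotated 80° about Z; rotation is an isometry so areas/perimeters/island counts are preserved). At z = 4.4: the cube is present — its section is the full 13×26.5 rectangle (area 344.50 mm²); the cylinder at (-3, 2.5): section is a regular 12-gon, circumradius r=6 (area = (12/2)·6.000²·sin(360°/12) = 108.00 mm²); Subtracting the remaining from the first: starting from the 13×26.5 cube (344.50 mm²), the r=6 cylinder at (-3, 2.5) partially overlaps it — only the 16.87 mm² overlap (of its 108.00 mm²) is removed, clipping the outline — area = 327.63 mm²; (whole slice rotated 80° about Z — lengths, areas and connectivity unchanged). Checking containment: the cross-section at z = 4.4 is a subset of the cross-section at z = 4.2.

entirely on top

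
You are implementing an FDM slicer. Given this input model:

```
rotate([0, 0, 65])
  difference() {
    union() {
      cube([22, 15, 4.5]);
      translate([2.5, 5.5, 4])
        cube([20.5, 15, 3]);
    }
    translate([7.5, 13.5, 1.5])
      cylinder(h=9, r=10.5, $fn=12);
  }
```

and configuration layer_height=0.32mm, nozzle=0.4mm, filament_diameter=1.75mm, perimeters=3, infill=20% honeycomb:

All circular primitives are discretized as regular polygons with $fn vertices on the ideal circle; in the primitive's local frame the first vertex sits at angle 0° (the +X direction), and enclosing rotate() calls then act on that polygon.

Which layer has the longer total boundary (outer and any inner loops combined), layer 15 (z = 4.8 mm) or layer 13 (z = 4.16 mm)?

layer 13 (z = 4.16 mm)

Layer 15 (z = 4.8): the cube does not reach this height (z outside [0, 4.5]); the cube at (2.5, 5.5) (footprint 20.5×15) is included at this height (perimeter 71.00 mm); Merging all regions: only the 20.5×15 cube at (2.5, 5.5) is present, so the union is just that shape — boundary = 71.00 mm; the r=10.5 cylinder at (7.5, 13.5) gives a regular 12-gon of circumradius 10.5 (constant along its height) (perimeter = 2·12·10.500·sin(180°/12) = 65.22 mm); Subtracting the remaining from the first: starting from that combined region, the r=10.5 cylinder at (7.5, 13.5) partially overlaps it — only the 213.47 mm² overlap (of its 330.75 mm²) is removed, clipping the outline — boundary = 49.55 mm; (whole slice rotated 65° about Z — lengths, areas and connectivity unchanged). So its perimeter = 49.55 mm. Layer 13 (z = 4.16): the cube (footprint 22×15) is included at this height (perimeter 74.00 mm); the 20.5×15 cube at (2.5, 5.5) contributes its full rectangle (perimeter 71.00 mm); Merging all regions: the regions partially overlap (shared area 185.25 mm²), so the edge portions inside another operand are dropped and the merged outline is re-measured after clipping — boundary = 87.00 mm; the r=10.5 cylinder at (7.5, 13.5) gives a regular 12-gon of circumradius 10.5 (constant along its height) (perimeter = 2·12·10.500·sin(180°/12) = 65.22 mm); Taking the first minus the rest: starting from that combined region, the r=10.5 cylinder at (7.5, 13.5) partially overlaps it — only the 256.61 mm² overlap (of its 330.75 mm²) is removed, clipping the outline — boundary = 91.15 mm; (rotated 65° about Z; rotation is an isometry so areas/perimeters/island counts are preserved). So its perimeter = 91.15 mm. Layer 13 is larger (91.15 vs 49.55 mm).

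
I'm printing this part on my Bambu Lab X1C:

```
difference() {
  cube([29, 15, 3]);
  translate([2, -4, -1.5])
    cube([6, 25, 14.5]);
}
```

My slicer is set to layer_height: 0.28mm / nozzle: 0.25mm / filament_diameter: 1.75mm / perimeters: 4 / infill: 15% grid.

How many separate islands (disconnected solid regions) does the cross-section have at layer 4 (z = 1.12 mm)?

2

At z = 1.12 mm: the cube (footprint 29×15) is included at this height; the 6×25 cube at (2, -4) contributes its full rectangle; Taking the first minus the rest: starting from the 29×15 cube, the 6×25 cube at (2, -4) partially overlaps it — only the 90.00 mm² overlap (of its 150.00 mm²) is removed, clipping the outline — 2 connected regions. Overall, the cross-section has 2 separate islands. Island count = 2.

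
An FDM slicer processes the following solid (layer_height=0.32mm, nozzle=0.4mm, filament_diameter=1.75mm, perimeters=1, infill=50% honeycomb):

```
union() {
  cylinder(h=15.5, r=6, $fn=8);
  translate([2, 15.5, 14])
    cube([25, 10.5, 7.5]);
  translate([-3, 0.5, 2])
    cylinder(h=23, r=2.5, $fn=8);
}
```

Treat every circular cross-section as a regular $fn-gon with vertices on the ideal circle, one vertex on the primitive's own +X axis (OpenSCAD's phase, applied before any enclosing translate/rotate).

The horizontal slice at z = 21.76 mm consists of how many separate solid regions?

At z = 21.76 mm: the cylinder does not reach this height (z outside [0, 15.5]); the cube at (2, 15.5) is not intersected at this z (z outside [14, 21.5]); the r=2.5 cylinder at (-3, 0.5) contributes a regular 8-gon of circumradius 2.5; Taking the union: only the r=2.5 cylinder at (-3, 0.5) is present, so the union is just that shape — 1 connected region. The result has 1 disconnected region.

1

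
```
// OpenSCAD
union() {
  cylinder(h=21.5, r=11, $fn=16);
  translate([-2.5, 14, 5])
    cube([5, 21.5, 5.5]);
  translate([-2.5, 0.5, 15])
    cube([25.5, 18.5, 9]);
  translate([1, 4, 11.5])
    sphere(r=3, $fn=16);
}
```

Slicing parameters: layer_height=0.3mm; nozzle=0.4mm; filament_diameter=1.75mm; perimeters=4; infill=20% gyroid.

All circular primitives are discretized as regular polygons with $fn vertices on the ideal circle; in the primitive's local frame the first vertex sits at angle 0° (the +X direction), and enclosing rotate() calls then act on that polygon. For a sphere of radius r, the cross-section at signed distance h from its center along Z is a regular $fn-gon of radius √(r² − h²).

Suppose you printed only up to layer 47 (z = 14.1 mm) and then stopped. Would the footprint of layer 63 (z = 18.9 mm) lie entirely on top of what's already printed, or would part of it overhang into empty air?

part overhangs

Compare the two slices. At z = 14.1: the r=11 cylinder contributes a regular 16-gon of circumradius 11 (area = (16/2)·11.000²·sin(360°/16) = 370.44 mm²); the cube at (-2.5, 14) does not reach this height (z outside [5, 10.5]); the cube at (-2.5, 0.5) is absent (z outside [15, 24]); the r=3 sphere at (1, 4) contributes a regular 16-gon of circumradius √(3²−2.6²) = 1.497 (area = (16/2)·1.497²·sin(360°/16) = 6.86 mm²); Taking the union: the r=3 sphere at (1, 4) lies entirely inside the r=11 cylinder, so the union is just the r=11 cylinder — area = 370.44 mm². At z = 18.9: the r=11 cylinder gives a regular 16-gon of circumradius 11 (constant along its height) (area = (16/2)·11.000²·sin(360°/16) = 370.44 mm²); the cube at (-2.5, 14) is not intersected at this z (z outside [5, 10.5]); the 25.5×18.5 cube at (-2.5, 0.5) contributes its full rectangle (area 471.75 mm²); the sphere at (1, 4) does not reach this height (|z−center|=7.400 > r=3); Taking the union: the regions partially overlap — summed areas 842.19 mm² minus the doubly-counted overlap 112.76 mm² gives 729.42 mm² — area = 729.42 mm². Checking containment: at z = 18.9 the cross-section extends beyond the z = 14.1 cross-section by about 358.99 mm².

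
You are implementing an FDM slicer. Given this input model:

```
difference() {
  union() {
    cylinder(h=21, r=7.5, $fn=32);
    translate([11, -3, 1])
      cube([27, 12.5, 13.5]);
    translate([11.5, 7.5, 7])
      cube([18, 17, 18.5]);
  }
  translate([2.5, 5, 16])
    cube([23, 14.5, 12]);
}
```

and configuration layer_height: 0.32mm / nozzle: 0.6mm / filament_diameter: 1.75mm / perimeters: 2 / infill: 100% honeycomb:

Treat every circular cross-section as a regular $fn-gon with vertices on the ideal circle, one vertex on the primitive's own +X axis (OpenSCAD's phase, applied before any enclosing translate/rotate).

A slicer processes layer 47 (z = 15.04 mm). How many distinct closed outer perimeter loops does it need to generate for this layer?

At z = 15.04 mm: the r=7.5 cylinder contributes a regular 32-gon of circumradius 7.5; the cube at (11, -3) does not reach this height (z outside [1, 14.5]); the cube at (11.5, 7.5) (footprint 18×17) is included at this height; Merging all regions: the 2 present regions are separate (no shared area or edge), so areas and boundary lengths simply add and each stays a separate island — 2 connected regions; the cube at (2.5, 5) is not intersected at this z (z outside [16, 28]); Taking the first minus the rest: none of the subtracted shapes is present at this height, so the result so far is unchanged — 2 connected regions. The result has 2 disconnected regions.

2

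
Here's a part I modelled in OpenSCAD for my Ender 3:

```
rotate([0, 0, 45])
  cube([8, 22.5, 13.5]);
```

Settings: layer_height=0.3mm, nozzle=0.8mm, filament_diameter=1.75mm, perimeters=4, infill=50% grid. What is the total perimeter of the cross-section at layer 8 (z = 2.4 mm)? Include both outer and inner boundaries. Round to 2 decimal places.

61.00 mm

At z = 2.4 mm: the 8×22.5 cube contributes its full rectangle (perimeter 61.00 mm); (whole slice rotated 45° about Z — lengths, areas and connectivity unchanged). Overall, the cross-section is a single solid region. Total boundary length (outer) = 61.00 mm.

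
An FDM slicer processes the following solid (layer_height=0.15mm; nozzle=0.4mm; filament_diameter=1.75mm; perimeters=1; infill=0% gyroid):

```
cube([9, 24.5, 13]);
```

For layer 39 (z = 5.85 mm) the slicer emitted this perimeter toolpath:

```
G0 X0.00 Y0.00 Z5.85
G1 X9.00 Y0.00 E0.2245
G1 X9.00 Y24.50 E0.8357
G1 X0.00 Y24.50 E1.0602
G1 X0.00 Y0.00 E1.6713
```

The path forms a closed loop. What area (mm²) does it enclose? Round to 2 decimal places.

220.50 mm²

Apply the shoelace formula to the sequence of (X, Y) vertices; enclosed area = 220.50 mm².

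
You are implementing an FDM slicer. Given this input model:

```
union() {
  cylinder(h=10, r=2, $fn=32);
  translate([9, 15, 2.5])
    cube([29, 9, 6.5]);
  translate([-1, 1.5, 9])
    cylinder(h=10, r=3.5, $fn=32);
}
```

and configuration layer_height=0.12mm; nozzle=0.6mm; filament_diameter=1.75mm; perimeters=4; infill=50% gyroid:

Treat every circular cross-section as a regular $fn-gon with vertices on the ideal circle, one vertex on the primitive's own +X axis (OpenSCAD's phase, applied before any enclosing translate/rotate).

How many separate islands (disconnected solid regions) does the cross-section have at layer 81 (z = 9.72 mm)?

At z = 9.72 mm: the cylinder: section is a regular 32-gon, circumradius r=2; the cube at (9, 15) does not reach this height (z outside [2.5, 9]); the r=3.5 cylinder at (-1, 1.5) gives a regular 32-gon of circumradius 3.5 (constant along its height); Combining (union): the regions partially overlap (shared area 11.86 mm²), so overlapping operands fuse into one piece — 1 connected region. Overall, the cross-section is a single solid region. Island count = 1.

1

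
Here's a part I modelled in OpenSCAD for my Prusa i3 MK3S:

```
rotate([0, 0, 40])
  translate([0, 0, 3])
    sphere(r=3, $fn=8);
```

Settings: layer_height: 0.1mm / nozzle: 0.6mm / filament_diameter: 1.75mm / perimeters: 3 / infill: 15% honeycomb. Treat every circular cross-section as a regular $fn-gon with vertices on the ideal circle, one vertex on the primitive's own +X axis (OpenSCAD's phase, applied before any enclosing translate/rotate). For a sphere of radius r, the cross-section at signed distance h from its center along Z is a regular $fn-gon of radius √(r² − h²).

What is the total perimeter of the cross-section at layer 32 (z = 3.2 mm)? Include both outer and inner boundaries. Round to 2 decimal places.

18.33 mm

At z = 3.2 mm: the r=3 sphere contributes a regular 8-gon of circumradius √(3²−0.2²) = 2.993 (perimeter = 2·8·2.993·sin(180°/8) = 18.33 mm); (rotated 40° about Z; rotation is an isometry so areas/perimeters/island counts are preserved). Overall, the cross-section is a single solid region. Total boundary length (outer) = 18.33 mm.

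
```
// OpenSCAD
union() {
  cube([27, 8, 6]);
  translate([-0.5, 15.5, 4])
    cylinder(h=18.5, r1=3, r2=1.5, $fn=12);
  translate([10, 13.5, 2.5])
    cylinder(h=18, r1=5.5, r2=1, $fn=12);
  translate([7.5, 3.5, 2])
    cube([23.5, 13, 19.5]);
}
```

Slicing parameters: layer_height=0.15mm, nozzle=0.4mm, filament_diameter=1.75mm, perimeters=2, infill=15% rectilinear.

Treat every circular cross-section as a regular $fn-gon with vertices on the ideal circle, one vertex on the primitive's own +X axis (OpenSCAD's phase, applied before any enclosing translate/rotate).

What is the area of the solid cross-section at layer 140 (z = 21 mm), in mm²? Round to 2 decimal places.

313.39 mm²

At z = 21 mm: the cube is absent (z outside [0, 6]); the cone at (-0.5, 15.5) (r1=3→r2=1.5) has section circumradius 1.622 here — a regular 12-gon (area = (12/2)·1.622²·sin(360°/12) = 7.89 mm²); the cone at (10, 13.5) does not reach this height (z outside [2.5, 20.5]); the cube at (7.5, 3.5) (footprint 23.5×13) is included at this height (area 305.50 mm²); Taking the union: the 2 present regions are separate (no shared area or edge), so areas and boundary lengths simply add and each stays a separate island — area = 313.39 mm². Overall, the cross-section has 2 separate islands. Net area = 313.39 mm².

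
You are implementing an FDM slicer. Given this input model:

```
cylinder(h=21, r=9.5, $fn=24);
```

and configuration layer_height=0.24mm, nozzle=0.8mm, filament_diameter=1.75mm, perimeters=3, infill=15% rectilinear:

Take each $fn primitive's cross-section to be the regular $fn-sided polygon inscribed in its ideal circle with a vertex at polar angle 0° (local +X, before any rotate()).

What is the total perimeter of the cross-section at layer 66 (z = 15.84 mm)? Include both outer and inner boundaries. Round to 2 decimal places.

59.52 mm

At z = 15.84 mm: the r=9.5 cylinder gives a regular 24-gon of circumradius 9.5 (constant along its height) (perimeter = 2·24·9.500·sin(180°/24) = 59.52 mm). Overall, the cross-section is a single solid region. Total boundary length (outer) = 59.52 mm.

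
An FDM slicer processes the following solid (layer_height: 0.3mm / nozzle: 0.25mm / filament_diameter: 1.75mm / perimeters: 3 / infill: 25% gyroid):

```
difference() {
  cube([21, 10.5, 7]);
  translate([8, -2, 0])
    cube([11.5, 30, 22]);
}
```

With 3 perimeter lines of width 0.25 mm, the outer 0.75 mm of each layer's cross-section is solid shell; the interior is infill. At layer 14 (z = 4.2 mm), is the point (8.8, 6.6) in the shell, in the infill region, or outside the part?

At z = 4.2 mm: the cube is present — its section is the full 21×10.5 rectangle; the cube at (8, -2) is present — its section is the full 11.5×30 rectangle; After the difference (first − rest): starting from the 21×10.5 cube, the 11.5×30 cube at (8, -2) partially overlaps it — only the 120.75 mm² overlap (of its 345.00 mm²) is removed, clipping the outline — 2 connected regions. Overall, the cross-section has 2 separate islands. The nearest boundary edge runs (8.00, 10.50)→(8.00, 0.00); distance from the point to it = 0.80 mm. The point is not inside any of the regions above, so it lies outside the cross-section (0.80 mm from the nearest boundary).

outside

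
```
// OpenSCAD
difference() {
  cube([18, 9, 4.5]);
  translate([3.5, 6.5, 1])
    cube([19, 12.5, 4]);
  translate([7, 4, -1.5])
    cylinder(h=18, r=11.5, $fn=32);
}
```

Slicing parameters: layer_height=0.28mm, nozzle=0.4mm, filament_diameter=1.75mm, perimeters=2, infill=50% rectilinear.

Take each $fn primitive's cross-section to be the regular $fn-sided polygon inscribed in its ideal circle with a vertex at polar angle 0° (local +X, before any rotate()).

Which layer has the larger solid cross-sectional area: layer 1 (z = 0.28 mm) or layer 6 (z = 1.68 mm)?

layer 1 (z = 0.28 mm)

Layer 1 (z = 0.28): the cube (footprint 18×9) is included at this height (area 162.00 mm²); the cube at (3.5, 6.5) is not intersected at this z (z outside [1, 5]); the cylinder at (7, 4): section is a regular 32-gon, circumradius r=11.5 (area = (32/2)·11.500²·sin(360°/32) = 412.81 mm²); Taking the first minus the rest: starting from the 18×9 cube (162.00 mm²), the r=11.5 cylinder at (7, 4) partially overlaps it — only the 161.34 mm² overlap (of its 412.81 mm²) is removed, clipping the outline — area = 0.66 mm². So its area = 0.66 mm². Layer 6 (z = 1.68): the cube is present — its section is the full 18×9 rectangle (area 162.00 mm²); the 19×12.5 cube at (3.5, 6.5) contributes its full rectangle (area 237.50 mm²); the r=11.5 cylinder at (7, 4) gives a regular 32-gon of circumradius 11.5 (constant along its height) (area = (32/2)·11.500²·sin(360°/32) = 412.81 mm²); After the difference (first − rest): starting from the 18×9 cube (162.00 mm²), the 19×12.5 cube at (3.5, 6.5) partially overlaps it — only the 36.25 mm² overlap (of its 237.50 mm²) is removed, clipping the outline; the r=11.5 cylinder at (7, 4) partially overlaps it — only the 125.64 mm² overlap (of its 412.81 mm²) is removed, clipping the outline — area = 0.11 mm². So its area = 0.11 mm². Layer 1 is larger (0.66 vs 0.11 mm²).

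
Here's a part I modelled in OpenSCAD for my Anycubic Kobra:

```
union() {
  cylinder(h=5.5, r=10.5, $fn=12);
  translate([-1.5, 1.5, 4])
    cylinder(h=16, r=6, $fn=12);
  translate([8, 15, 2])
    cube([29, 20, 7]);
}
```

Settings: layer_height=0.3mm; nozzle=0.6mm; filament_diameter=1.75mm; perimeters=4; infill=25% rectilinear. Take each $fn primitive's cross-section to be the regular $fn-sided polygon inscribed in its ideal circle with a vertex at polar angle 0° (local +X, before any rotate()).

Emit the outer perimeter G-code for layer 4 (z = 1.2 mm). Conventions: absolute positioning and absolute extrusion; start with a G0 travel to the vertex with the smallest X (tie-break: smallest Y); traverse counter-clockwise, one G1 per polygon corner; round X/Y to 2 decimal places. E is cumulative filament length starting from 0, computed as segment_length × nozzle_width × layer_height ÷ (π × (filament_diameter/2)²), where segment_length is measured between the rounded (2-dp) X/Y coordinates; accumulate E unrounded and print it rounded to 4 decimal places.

At z = 1.2 mm: the cylinder: section is a regular 12-gon, circumradius r=10.5; the cylinder at (-1.5, 1.5) does not reach this height (z outside [4, 20]); the cube at (8, 15) is absent (z outside [2, 9]); Merging all regions: only the r=10.5 cylinder is present, so the union is just that shape — 1 connected region. The outline is a single polygon with 12 vertices. Extrusion per mm of travel: 0.6 × 0.3 / (π × 0.875²) = 0.074835. Accumulating E over each segment gives final E = 4.8801.

G0 X-10.50 Y0.00 Z1.20
G1 X-9.09 Y-5.25 E0.4068
G1 X-5.25 Y-9.09 E0.8132
G1 X0.00 Y-10.50 E1.2200
G1 X5.25 Y-9.09 E1.6268
G1 X9.09 Y-5.25 E2.0332
G1 X10.50 Y0.00 E2.4400
G1 X9.09 Y5.25 E2.8468
G1 X5.25 Y9.09 E3.2532
G1 X0.00 Y10.50 E3.6600
G1 X-5.25 Y9.09 E4.0669
G1 X-9.09 Y5.25 E4.4733
G1 X-10.50 Y0.00 E4.8801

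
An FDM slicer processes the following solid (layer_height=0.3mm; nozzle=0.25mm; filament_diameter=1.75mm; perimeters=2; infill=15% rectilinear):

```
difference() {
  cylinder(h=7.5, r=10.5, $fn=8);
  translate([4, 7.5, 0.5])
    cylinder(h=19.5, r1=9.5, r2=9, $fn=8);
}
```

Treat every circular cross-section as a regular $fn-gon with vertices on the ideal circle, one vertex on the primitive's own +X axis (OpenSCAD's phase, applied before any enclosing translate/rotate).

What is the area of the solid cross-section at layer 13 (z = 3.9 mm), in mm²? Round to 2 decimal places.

187.41 mm²

At z = 3.9 mm: the r=10.5 cylinder gives a regular 8-gon of circumradius 10.5 (constant along its height) (area = (8/2)·10.500²·sin(360°/8) = 311.83 mm²); the cone at (4, 7.5) (r1=9.5→r2=9) has section circumradius 9.413 here — a regular 8-gon (area = (8/2)·9.413²·sin(360°/8) = 250.60 mm²); Taking the first minus the rest: starting from the r=10.5 cylinder (311.83 mm²), the cone at (4, 7.5) partially overlaps it — only the 124.43 mm² overlap (of its 250.60 mm²) is removed, clipping the outline — area = 187.41 mm². Overall, the cross-section is a single solid region. Net area = 187.41 mm².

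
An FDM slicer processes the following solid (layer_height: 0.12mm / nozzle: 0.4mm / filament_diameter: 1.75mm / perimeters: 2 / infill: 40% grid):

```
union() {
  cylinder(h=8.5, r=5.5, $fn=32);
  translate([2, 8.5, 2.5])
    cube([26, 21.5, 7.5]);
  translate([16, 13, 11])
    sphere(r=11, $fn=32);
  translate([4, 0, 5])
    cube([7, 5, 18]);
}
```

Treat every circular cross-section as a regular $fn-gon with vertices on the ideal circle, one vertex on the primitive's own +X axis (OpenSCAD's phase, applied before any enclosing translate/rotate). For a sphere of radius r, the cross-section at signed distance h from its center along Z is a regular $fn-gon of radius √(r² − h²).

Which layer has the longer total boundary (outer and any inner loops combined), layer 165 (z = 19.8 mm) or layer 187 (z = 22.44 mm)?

layer 165 (z = 19.8 mm)

Layer 165 (z = 19.8): the cylinder is absent (z outside [0, 8.5]); the cube at (2, 8.5) does not reach this height (z outside [2.5, 10]); the r=11 sphere at (16, 13) contributes a regular 32-gon of circumradius √(11²−8.8²) = 6.600 (perimeter = 2·32·6.600·sin(180°/32) = 41.40 mm); the 7×5 cube at (4, 0) contributes its full rectangle (perimeter 24.00 mm); Combining (union): the 2 present regions are separate (no shared area or edge), so areas and boundary lengths simply add and each stays a separate island — boundary = 65.40 mm. So its perimeter = 65.40 mm. Layer 187 (z = 22.44): the cylinder is absent (z outside [0, 8.5]); the cube at (2, 8.5) is absent (z outside [2.5, 10]); the sphere at (16, 13) is not intersected at this z (|z−center|=11.440 > r=11); the cube at (4, 0) is present — its section is the full 7×5 rectangle (perimeter 24.00 mm); Merging all regions: only the 7×5 cube at (4, 0) is present, so the union is just that shape — boundary = 24.00 mm. So its perimeter = 24.00 mm. Layer 165 is larger (65.40 vs 24.00 mm).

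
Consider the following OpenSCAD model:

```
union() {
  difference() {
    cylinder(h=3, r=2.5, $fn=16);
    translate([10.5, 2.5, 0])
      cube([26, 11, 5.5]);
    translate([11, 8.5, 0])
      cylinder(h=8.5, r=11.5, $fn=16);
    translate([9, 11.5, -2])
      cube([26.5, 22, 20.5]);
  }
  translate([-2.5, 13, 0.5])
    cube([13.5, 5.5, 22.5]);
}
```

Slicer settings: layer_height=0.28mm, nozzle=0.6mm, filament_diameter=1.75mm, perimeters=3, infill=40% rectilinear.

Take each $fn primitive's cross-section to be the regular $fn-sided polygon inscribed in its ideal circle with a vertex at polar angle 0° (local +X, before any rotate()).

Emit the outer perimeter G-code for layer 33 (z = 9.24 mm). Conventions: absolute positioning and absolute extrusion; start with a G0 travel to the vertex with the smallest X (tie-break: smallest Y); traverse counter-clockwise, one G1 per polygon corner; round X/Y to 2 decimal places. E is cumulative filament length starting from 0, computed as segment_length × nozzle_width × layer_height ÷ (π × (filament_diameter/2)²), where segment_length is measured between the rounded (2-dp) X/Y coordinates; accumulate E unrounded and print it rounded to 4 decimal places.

At z = 9.24 mm: the cylinder is absent (z outside [0, 3]); the cube at (10.5, 2.5) does not reach this height (z outside [0, 5.5]); the cylinder at (11, 8.5) is absent (z outside [0, 8.5]); the 26.5×22 cube at (9, 11.5) contributes its full rectangle; After the difference (first − rest): the first operand is absent here, so nothing remains; the cube at (-2.5, 13) is present — its section is the full 13.5×5.5 rectangle; Merging all regions: only the 13.5×5.5 cube at (-2.5, 13) is present, so the union is just that shape — 1 connected region. The outline is a single polygon with 4 vertices. Extrusion per mm of travel: 0.6 × 0.28 / (π × 0.875²) = 0.069846. Accumulating E over each segment gives final E = 2.6542.

G0 X-2.50 Y13.00 Z9.24
G1 X11.00 Y13.00 E0.9429
G1 X11.00 Y18.50 E1.3271
G1 X-2.50 Y18.50 E2.2700
G1 X-2.50 Y13.00 E2.6542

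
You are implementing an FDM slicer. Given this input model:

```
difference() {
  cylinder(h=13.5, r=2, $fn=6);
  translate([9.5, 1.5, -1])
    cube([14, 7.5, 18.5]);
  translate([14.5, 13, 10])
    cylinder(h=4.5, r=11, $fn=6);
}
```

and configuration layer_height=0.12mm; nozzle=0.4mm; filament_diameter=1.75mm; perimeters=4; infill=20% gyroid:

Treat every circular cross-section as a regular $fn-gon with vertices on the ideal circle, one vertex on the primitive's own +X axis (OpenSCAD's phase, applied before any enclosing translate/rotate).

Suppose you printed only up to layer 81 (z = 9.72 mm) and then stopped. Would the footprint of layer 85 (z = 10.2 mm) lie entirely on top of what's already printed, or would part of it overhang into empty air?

Compare the two slices. At z = 9.72: the r=2 cylinder contributes a regular 6-gon of circumradius 2 (area = (6/2)·2.000²·sin(360°/6) = 10.39 mm²); the 14×7.5 cube at (9.5, 1.5) contributes its full rectangle (area 105.00 mm²); the cylinder at (14.5, 13) does not reach this height (z outside [10, 14.5]); Subtracting the remaining from the first: starting from the r=2 cylinder (10.39 mm²), the 14×7.5 cube at (9.5, 1.5) misses the remaining region (no effect) — area = 10.39 mm². At z = 10.2: the cylinder: section is a regular 6-gon, circumradius r=2 (area = (6/2)·2.000²·sin(360°/6) = 10.39 mm²); the cube at (9.5, 1.5) is present — its section is the full 14×7.5 rectangle (area 105.00 mm²); the r=11 cylinder at (14.5, 13) contributes a regular 6-gon of circumradius 11 (area = (6/2)·11.000²·sin(360°/6) = 314.37 mm²); After the difference (first − rest): starting from the r=2 cylinder (10.39 mm²), the 14×7.5 cube at (9.5, 1.5) misses the remaining region (no effect); the r=11 cylinder at (14.5, 13) misses the remaining region (no effect) — area = 10.39 mm². Checking containment: the cross-section at z = 10.2 is a subset of the cross-section at z = 9.72.

entirely on top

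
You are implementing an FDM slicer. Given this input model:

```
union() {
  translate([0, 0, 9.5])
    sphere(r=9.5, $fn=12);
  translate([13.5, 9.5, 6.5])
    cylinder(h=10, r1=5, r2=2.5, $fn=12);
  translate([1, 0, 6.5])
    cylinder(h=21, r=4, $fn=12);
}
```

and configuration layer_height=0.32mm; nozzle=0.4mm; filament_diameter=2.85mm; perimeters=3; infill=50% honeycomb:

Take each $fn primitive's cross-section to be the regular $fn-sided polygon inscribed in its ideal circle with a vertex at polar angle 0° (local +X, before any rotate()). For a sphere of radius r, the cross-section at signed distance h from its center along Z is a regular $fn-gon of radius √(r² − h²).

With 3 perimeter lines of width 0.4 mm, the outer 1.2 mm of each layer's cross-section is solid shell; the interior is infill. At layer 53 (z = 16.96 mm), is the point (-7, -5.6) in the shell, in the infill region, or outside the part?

outside

At z = 16.96 mm: the r=9.5 sphere slices to a regular 12-gon of circumradius 5.882 (√(r²−h²) with h=7.46 from center); the cone at (13.5, 9.5) is not intersected at this z (z outside [6.5, 16.5]); the cylinder at (1, 0): section is a regular 12-gon, circumradius r=4; Taking the union: the r=4 cylinder at (1, 0) lies entirely inside the r=9.5 sphere, so the union is just the r=9.5 sphere — 1 connected region. Overall, the cross-section is a single solid region. The nearest boundary edge runs (-2.94, -5.09)→(-5.09, -2.94); distance from the point to it = 3.23 mm. The point is not inside any of the regions above, so it lies outside the cross-section (3.23 mm from the nearest boundary).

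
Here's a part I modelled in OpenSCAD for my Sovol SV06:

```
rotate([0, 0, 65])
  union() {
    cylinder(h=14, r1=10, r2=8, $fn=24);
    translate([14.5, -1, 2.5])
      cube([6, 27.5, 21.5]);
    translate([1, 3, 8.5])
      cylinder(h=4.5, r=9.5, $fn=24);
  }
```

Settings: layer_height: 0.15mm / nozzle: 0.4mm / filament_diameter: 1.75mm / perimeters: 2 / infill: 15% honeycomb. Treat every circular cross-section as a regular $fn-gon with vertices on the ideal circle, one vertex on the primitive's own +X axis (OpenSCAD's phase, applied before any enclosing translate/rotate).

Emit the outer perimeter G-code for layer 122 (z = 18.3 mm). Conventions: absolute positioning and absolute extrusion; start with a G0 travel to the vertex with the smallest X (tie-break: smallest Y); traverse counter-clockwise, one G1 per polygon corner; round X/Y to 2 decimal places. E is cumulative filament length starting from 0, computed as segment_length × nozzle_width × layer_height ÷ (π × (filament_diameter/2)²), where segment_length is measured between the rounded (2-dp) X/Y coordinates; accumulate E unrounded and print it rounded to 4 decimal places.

G0 X-17.89 Y24.34 Z18.30
G1 X7.03 Y12.72 E0.6859
G1 X9.57 Y18.16 E0.8357
G1 X-15.35 Y29.78 E1.5215
G1 X-17.89 Y24.34 E1.6713

At z = 18.3 mm: the cone is not intersected at this z (z outside [0, 14]); the cube at (14.5, -1) is present — its section is the full 6×27.5 rectangle; the cylinder at (1, 3) does not reach this height (z outside [8.5, 13]); Merging all regions: only the 6×27.5 cube at (14.5, -1) is present, so the union is just that shape — 1 connected region; (rotated 65° about Z; rotation is an isometry so areas/perimeters/island counts are preserved). The outline is a single polygon with 4 vertices. Extrusion per mm of travel: 0.4 × 0.15 / (π × 0.875²) = 0.024945. Accumulating E over each segment gives final E = 1.6713.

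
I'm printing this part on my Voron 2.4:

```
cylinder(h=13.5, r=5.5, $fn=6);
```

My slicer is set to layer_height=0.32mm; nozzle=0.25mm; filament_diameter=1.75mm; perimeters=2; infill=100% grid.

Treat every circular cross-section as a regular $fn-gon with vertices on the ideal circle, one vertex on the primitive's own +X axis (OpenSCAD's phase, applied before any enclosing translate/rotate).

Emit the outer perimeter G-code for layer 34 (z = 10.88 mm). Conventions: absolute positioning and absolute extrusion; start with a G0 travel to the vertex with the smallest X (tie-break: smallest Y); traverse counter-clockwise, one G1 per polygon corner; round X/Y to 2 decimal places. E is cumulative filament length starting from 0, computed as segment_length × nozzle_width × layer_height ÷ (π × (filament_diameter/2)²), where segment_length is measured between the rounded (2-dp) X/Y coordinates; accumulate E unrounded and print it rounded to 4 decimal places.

G0 X-5.50 Y0.00 Z10.88
G1 X-2.75 Y-4.76 E0.1828
G1 X2.75 Y-4.76 E0.3658
G1 X5.50 Y0.00 E0.5486
G1 X2.75 Y4.76 E0.7315
G1 X-2.75 Y4.76 E0.9144
G1 X-5.50 Y0.00 E1.0972

At z = 10.88 mm: the cylinder: section is a regular 6-gon, circumradius r=5.5. The outline is a single polygon with 6 vertices. Extrusion per mm of travel: 0.25 × 0.32 / (π × 0.875²) = 0.033260. Accumulating E over each segment gives final E = 1.0972.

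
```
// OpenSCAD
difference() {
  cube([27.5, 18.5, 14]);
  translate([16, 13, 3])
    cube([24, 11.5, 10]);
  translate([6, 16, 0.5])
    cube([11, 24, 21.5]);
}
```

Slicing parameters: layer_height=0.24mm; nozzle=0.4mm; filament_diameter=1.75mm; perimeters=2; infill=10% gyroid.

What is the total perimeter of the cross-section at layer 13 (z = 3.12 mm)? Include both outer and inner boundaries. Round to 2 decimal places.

At z = 3.12 mm: the cube is present — its section is the full 27.5×18.5 rectangle (perimeter 92.00 mm); the cube at (16, 13) (footprint 24×11.5) is included at this height (perimeter 71.00 mm); the 11×24 cube at (6, 16) contributes its full rectangle (perimeter 70.00 mm); After the difference (first − rest): starting from the 27.5×18.5 cube, the 24×11.5 cube at (16, 13) partially overlaps it — only the 63.25 mm² overlap (of its 276.00 mm²) is removed, clipping the outline; the 11×24 cube at (6, 16) partially overlaps it — only the 25.00 mm² overlap (of its 264.00 mm²) is removed, clipping the outline — boundary = 92.00 mm. Overall, the cross-section is a single solid region. Total boundary length (outer) = 92.00 mm.

92.00 mm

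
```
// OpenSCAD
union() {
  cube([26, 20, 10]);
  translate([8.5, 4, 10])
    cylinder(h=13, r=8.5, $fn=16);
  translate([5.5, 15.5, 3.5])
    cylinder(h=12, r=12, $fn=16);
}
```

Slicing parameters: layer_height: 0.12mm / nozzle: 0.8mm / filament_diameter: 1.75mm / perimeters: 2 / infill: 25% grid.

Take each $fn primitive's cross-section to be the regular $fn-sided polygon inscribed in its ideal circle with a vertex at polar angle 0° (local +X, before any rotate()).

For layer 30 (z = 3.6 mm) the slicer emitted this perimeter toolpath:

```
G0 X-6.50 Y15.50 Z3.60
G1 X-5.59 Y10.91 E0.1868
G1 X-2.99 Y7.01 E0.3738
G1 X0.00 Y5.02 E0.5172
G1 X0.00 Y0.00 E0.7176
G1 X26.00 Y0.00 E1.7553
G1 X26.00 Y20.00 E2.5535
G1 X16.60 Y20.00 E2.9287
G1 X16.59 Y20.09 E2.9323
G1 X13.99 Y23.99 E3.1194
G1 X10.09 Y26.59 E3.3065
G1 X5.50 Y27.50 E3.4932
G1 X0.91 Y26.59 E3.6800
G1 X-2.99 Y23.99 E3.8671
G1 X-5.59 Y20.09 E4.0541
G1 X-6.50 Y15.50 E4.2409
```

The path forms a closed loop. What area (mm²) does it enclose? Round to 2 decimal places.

711.24 mm²

Apply the shoelace formula to the sequence of (X, Y) vertices; enclosed area = 711.24 mm².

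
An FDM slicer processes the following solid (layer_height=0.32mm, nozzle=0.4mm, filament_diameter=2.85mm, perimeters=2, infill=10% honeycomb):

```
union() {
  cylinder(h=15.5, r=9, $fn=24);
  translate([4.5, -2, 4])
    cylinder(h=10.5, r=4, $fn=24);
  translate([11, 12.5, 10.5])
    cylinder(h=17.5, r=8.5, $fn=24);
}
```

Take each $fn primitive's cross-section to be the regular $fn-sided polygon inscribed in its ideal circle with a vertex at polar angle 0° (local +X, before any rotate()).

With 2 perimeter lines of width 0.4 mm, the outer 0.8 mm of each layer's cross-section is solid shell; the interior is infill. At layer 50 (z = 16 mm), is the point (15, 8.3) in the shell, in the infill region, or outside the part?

At z = 16 mm: the cylinder is absent (z outside [0, 15.5]); the cylinder at (4.5, -2) does not reach this height (z outside [4, 14.5]); the r=8.5 cylinder at (11, 12.5) contributes a regular 24-gon of circumradius 8.5; Taking the union: only the r=8.5 cylinder at (11, 12.5) is present, so the union is just that shape — 1 connected region. Overall, the cross-section is a single solid region. The nearest boundary edge runs (15.25, 5.14)→(17.01, 6.49); distance from the point to it = 2.66 mm. The point is inside the cross-section and 2.66 mm from the nearest boundary — more than the 0.8 mm shell width (2 × 0.4), so it's in the infill interior.

infill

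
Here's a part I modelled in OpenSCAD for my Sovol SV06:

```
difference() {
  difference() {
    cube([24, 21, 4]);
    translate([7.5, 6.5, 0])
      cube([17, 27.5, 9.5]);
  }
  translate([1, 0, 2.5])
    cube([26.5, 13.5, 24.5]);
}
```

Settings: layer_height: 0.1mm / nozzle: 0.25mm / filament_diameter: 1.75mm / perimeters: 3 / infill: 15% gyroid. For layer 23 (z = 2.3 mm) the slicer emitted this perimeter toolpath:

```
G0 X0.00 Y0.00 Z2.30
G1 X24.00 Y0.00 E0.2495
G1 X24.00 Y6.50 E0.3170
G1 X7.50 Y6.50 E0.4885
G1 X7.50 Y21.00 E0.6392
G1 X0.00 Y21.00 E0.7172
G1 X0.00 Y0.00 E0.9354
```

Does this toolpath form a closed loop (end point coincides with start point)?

Start point (G0): (0.00, 0.00). End point (last G1): the path returns to the start — closed.

yes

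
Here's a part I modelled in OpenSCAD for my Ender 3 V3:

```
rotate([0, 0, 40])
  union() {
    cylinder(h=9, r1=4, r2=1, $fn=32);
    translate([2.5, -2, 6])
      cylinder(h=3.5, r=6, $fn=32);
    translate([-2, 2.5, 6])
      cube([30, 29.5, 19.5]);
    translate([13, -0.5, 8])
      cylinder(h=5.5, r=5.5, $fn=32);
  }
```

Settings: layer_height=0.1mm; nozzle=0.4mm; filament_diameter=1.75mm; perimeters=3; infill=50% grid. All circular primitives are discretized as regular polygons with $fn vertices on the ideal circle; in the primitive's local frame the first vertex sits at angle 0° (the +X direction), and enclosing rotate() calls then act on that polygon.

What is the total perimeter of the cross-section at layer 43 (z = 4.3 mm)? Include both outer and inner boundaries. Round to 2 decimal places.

16.10 mm

At z = 4.3 mm: the cone (r1=4→r2=1) has section circumradius 2.567 here — a regular 32-gon (perimeter = 2·32·2.567·sin(180°/32) = 16.10 mm); the cylinder at (2.5, -2) is absent (z outside [6, 9.5]); the cube at (-2, 2.5) is not intersected at this z (z outside [6, 25.5]); the cylinder at (13, -0.5) is absent (z outside [8, 13.5]); Taking the union: only the cone is present, so the union is just that shape — boundary = 16.10 mm; (rotated 40° about Z; rotation is an isometry so areas/perimeters/island counts are preserved). Overall, the cross-section is a single solid region. Total boundary length (outer) = 16.10 mm.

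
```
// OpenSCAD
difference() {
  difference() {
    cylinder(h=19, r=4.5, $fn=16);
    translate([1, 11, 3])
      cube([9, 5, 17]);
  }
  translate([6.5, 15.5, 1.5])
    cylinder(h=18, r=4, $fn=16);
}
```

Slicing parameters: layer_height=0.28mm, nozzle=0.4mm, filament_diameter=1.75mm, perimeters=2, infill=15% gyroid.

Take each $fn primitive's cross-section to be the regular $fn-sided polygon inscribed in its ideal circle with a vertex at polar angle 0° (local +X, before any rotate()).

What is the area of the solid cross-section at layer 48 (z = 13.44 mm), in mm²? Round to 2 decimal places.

61.99 mm²

At z = 13.44 mm: the cylinder: section is a regular 16-gon, circumradius r=4.5 (area = (16/2)·4.500²·sin(360°/16) = 61.99 mm²); the 9×5 cube at (1, 11) contributes its full rectangle (area 45.00 mm²); Subtracting the remaining from the first: starting from the r=4.5 cylinder (61.99 mm²), the 9×5 cube at (1, 11) misses the remaining region (no effect) — area = 61.99 mm²; the r=4 cylinder at (6.5, 15.5) contributes a regular 16-gon of circumradius 4 (area = (16/2)·4.000²·sin(360°/16) = 48.98 mm²); Taking the first minus the rest: starting from the result so far (61.99 mm²), the r=4 cylinder at (6.5, 15.5) misses the remaining region (no effect) — area = 61.99 mm². Overall, the cross-section is a single solid region. Net area = 61.99 mm².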